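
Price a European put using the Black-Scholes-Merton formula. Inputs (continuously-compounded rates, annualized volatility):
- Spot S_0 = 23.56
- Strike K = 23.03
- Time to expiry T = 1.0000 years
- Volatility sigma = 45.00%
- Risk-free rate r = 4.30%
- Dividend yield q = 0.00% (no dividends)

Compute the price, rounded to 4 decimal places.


Answer: Price = 3.3536

Derivation:
d1 = (ln(S/K) + (r - q + 0.5*sigma^2) * T) / (sigma * sqrt(T)) = 0.37111699
d2 = d1 - sigma * sqrt(T) = -0.07888301
exp(-rT) = 0.95791139; exp(-qT) = 1.00000000
P = K * exp(-rT) * N(-d2) - S_0 * exp(-qT) * N(-d1)
N(-d1) = 0.35527520; N(-d2) = 0.53143716
P = 23.0300 * 0.95791139 * 0.53143716 - 23.5600 * 1.00000000 * 0.35527520 = 3.3536


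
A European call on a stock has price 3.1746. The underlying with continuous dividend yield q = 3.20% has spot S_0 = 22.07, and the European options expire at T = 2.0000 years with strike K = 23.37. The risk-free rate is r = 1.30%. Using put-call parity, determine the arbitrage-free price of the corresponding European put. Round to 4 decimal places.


Put-call parity: C - P = S_0 * exp(-qT) - K * exp(-rT).
S_0 * exp(-qT) = 22.0700 * 0.93800500 = 20.70177034
K * exp(-rT) = 23.3700 * 0.97433509 = 22.77021104
P = C - S*exp(-qT) + K*exp(-rT)
P = 3.1746 - 20.70177034 + 22.77021104 = 5.2430

Answer: Put price = 5.2430


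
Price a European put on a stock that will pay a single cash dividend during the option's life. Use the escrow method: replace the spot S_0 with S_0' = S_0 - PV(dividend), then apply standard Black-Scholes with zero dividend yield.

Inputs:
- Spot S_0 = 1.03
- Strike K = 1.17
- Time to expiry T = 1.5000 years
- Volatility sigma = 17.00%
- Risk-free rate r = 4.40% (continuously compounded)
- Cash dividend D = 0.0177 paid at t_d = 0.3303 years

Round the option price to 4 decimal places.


Answer: Price = 0.1349

Derivation:
PV(D) = D * exp(-r * t_d) = 0.0177 * 0.98557190 = 0.01744462
S_0' = S_0 - PV(D) = 1.0300 - 0.01744462 = 1.01255538
d1 = (ln(S_0'/K) + (r + sigma^2/2)*T) / (sigma*sqrt(T)) = -0.27305344
d2 = d1 - sigma*sqrt(T) = -0.48126007
exp(-rT) = 0.93613086
N(-d1) = 0.60759393; N(-d2) = 0.68483416
P = K * exp(-rT) * N(-d2) - S_0' * N(-d1) = 1.1700 * 0.93613086 * 0.68483416 - 1.01255538 * 0.60759393 = 0.1349


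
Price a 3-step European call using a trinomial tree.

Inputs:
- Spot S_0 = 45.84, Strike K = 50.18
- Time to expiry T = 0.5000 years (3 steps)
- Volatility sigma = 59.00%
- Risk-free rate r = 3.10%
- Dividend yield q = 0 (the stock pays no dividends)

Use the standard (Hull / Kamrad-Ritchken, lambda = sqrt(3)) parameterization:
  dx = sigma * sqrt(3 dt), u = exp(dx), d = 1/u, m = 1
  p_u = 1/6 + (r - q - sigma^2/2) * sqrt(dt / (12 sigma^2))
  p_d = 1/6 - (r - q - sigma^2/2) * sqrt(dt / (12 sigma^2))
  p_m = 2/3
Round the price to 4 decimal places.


dt = T/N = 0.166667; dx = sigma*sqrt(3*dt) = 0.417193
u = exp(dx) = 1.517695; d = 1/u = 0.658894
p_u = 0.138093, p_m = 0.666667, p_d = 0.195241
Discount per step: exp(-r*dt) = 0.994847
Stock lattice S(k, j) with j the centered position index:
  k=0: S(0,+0) = 45.8400
  k=1: S(1,-1) = 30.2037; S(1,+0) = 45.8400; S(1,+1) = 69.5712
  k=2: S(2,-2) = 19.9010; S(2,-1) = 30.2037; S(2,+0) = 45.8400; S(2,+1) = 69.5712; S(2,+2) = 105.5878
  k=3: S(3,-3) = 13.1127; S(3,-2) = 19.9010; S(3,-1) = 30.2037; S(3,+0) = 45.8400; S(3,+1) = 69.5712; S(3,+2) = 105.5878; S(3,+3) = 160.2502
Terminal payoffs V(N, j) = max(S_T - K, 0):
  V(3,-3) = 0.000000; V(3,-2) = 0.000000; V(3,-1) = 0.000000; V(3,+0) = 0.000000; V(3,+1) = 19.391157; V(3,+2) = 55.407825; V(3,+3) = 110.070157
Backward induction: V(k, j) = exp(-r*dt) * [p_u * V(k+1, j+1) + p_m * V(k+1, j) + p_d * V(k+1, j-1)]
  V(2,-2) = exp(-r*dt) * [p_u*0.000000 + p_m*0.000000 + p_d*0.000000] = 0.000000
  V(2,-1) = exp(-r*dt) * [p_u*0.000000 + p_m*0.000000 + p_d*0.000000] = 0.000000
  V(2,+0) = exp(-r*dt) * [p_u*19.391157 + p_m*0.000000 + p_d*0.000000] = 2.663979
  V(2,+1) = exp(-r*dt) * [p_u*55.407825 + p_m*19.391157 + p_d*0.000000] = 20.472808
  V(2,+2) = exp(-r*dt) * [p_u*110.070157 + p_m*55.407825 + p_d*19.391157] = 55.636185
  V(1,-1) = exp(-r*dt) * [p_u*2.663979 + p_m*0.000000 + p_d*0.000000] = 0.365980
  V(1,+0) = exp(-r*dt) * [p_u*20.472808 + p_m*2.663979 + p_d*0.000000] = 4.579411
  V(1,+1) = exp(-r*dt) * [p_u*55.636185 + p_m*20.472808 + p_d*2.663979] = 21.739001
  V(0,+0) = exp(-r*dt) * [p_u*21.739001 + p_m*4.579411 + p_d*0.365980] = 6.094822

Answer: Price = V(0,0) = 6.0948


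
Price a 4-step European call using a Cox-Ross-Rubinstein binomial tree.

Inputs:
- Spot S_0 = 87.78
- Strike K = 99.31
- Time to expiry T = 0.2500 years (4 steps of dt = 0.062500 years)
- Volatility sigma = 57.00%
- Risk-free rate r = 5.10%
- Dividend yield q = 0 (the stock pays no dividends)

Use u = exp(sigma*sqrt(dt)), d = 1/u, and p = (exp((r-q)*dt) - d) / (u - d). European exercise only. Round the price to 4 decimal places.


dt = T/N = 0.062500
u = exp(sigma*sqrt(dt)) = 1.153153; d = 1/u = 0.867188
p = (exp((r-q)*dt) - d) / (u - d) = 0.475599
Discount per step: exp(-r*dt) = 0.996818
Stock lattice S(k, i) with i counting down-moves:
  k=0: S(0,0) = 87.7800
  k=1: S(1,0) = 101.2238; S(1,1) = 76.1217
  k=2: S(2,0) = 116.7265; S(2,1) = 87.7800; S(2,2) = 66.0118
  k=3: S(3,0) = 134.6035; S(3,1) = 101.2238; S(3,2) = 76.1217; S(3,3) = 57.2446
  k=4: S(4,0) = 155.2185; S(4,1) = 116.7265; S(4,2) = 87.7800; S(4,3) = 66.0118; S(4,4) = 49.6418
Terminal payoffs V(N, i) = max(S_T - K, 0):
  V(4,0) = 55.908482; V(4,1) = 17.416511; V(4,2) = 0.000000; V(4,3) = 0.000000; V(4,4) = 0.000000
Backward induction: V(k, i) = exp(-r*dt) * [p * V(k+1, i) + (1-p) * V(k+1, i+1)].
  V(3,0) = exp(-r*dt) * [p*55.908482 + (1-p)*17.416511] = 35.609582
  V(3,1) = exp(-r*dt) * [p*17.416511 + (1-p)*0.000000] = 8.256921
  V(3,2) = exp(-r*dt) * [p*0.000000 + (1-p)*0.000000] = 0.000000
  V(3,3) = exp(-r*dt) * [p*0.000000 + (1-p)*0.000000] = 0.000000
  V(2,0) = exp(-r*dt) * [p*35.609582 + (1-p)*8.256921] = 21.198153
  V(2,1) = exp(-r*dt) * [p*8.256921 + (1-p)*0.000000] = 3.914489
  V(2,2) = exp(-r*dt) * [p*0.000000 + (1-p)*0.000000] = 0.000000
  V(1,0) = exp(-r*dt) * [p*21.198153 + (1-p)*3.914489] = 12.095972
  V(1,1) = exp(-r*dt) * [p*3.914489 + (1-p)*0.000000] = 1.855804
  V(0,0) = exp(-r*dt) * [p*12.095972 + (1-p)*1.855804] = 6.704617

Answer: Price = V(0,0) = 6.7046


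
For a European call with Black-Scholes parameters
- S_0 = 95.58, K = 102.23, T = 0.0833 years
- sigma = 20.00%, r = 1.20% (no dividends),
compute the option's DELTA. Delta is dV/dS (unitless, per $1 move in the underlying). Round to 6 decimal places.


Answer: Delta = 0.131557

Derivation:
d1 = -1.1190590901; d2 = -1.1767825689
phi(d1) = 0.2132937070; exp(-qT) = 1.0000000000; exp(-rT) = 0.9990008994
N(d1) = 0.1315574655
Delta = exp(-qT) * N(d1) = 1.0000000000 * 0.1315574655 = 0.131557


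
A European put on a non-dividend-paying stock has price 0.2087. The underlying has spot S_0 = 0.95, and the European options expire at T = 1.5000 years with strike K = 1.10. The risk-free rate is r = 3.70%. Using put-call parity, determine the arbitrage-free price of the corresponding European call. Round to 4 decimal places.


Answer: Call price = 0.1181

Derivation:
Put-call parity: C - P = S_0 * exp(-qT) - K * exp(-rT).
S_0 * exp(-qT) = 0.9500 * 1.00000000 = 0.95000000
K * exp(-rT) = 1.1000 * 0.94601202 = 1.04061323
C = P + S*exp(-qT) - K*exp(-rT)
C = 0.2087 + 0.95000000 - 1.04061323 = 0.1181


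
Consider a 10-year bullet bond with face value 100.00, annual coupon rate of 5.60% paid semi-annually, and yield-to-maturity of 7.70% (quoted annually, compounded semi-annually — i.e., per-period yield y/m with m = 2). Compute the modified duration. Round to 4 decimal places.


Coupon per period c = face * coupon_rate / m = 2.800000
Periods per year m = 2; per-period yield y/m = 0.038500
Number of cashflows N = 20
Cashflows (t years, CF_t, discount factor 1/(1+y/m)^(m*t), PV):
  t = 0.5000: CF_t = 2.800000, DF = 0.962927, PV = 2.696196
  t = 1.0000: CF_t = 2.800000, DF = 0.927229, PV = 2.596241
  t = 1.5000: CF_t = 2.800000, DF = 0.892854, PV = 2.499991
  t = 2.0000: CF_t = 2.800000, DF = 0.859754, PV = 2.407310
  t = 2.5000: CF_t = 2.800000, DF = 0.827880, PV = 2.318065
  t = 3.0000: CF_t = 2.800000, DF = 0.797188, PV = 2.232128
  t = 3.5000: CF_t = 2.800000, DF = 0.767635, PV = 2.149377
  t = 4.0000: CF_t = 2.800000, DF = 0.739176, PV = 2.069693
  t = 4.5000: CF_t = 2.800000, DF = 0.711773, PV = 1.992964
  t = 5.0000: CF_t = 2.800000, DF = 0.685386, PV = 1.919080
  t = 5.5000: CF_t = 2.800000, DF = 0.659977, PV = 1.847934
  t = 6.0000: CF_t = 2.800000, DF = 0.635509, PV = 1.779426
  t = 6.5000: CF_t = 2.800000, DF = 0.611949, PV = 1.713458
  t = 7.0000: CF_t = 2.800000, DF = 0.589263, PV = 1.649936
  t = 7.5000: CF_t = 2.800000, DF = 0.567417, PV = 1.588768
  t = 8.0000: CF_t = 2.800000, DF = 0.546381, PV = 1.529868
  t = 8.5000: CF_t = 2.800000, DF = 0.526126, PV = 1.473152
  t = 9.0000: CF_t = 2.800000, DF = 0.506621, PV = 1.418538
  t = 9.5000: CF_t = 2.800000, DF = 0.487839, PV = 1.365949
  t = 10.0000: CF_t = 102.800000, DF = 0.469753, PV = 48.290655
Price P = sum_t PV_t = 85.538731
First compute Macaulay numerator sum_t t * PV_t:
  t * PV_t at t = 0.5000: 1.348098
  t * PV_t at t = 1.0000: 2.596241
  t * PV_t at t = 1.5000: 3.749987
  t * PV_t at t = 2.0000: 4.814620
  t * PV_t at t = 2.5000: 5.795161
  t * PV_t at t = 3.0000: 6.696383
  t * PV_t at t = 3.5000: 7.522818
  t * PV_t at t = 4.0000: 8.278774
  t * PV_t at t = 4.5000: 8.968339
  t * PV_t at t = 5.0000: 9.595399
  t * PV_t at t = 5.5000: 10.163639
  t * PV_t at t = 6.0000: 10.676558
  t * PV_t at t = 6.5000: 11.137478
  t * PV_t at t = 7.0000: 11.549550
  t * PV_t at t = 7.5000: 11.915761
  t * PV_t at t = 8.0000: 12.238946
  t * PV_t at t = 8.5000: 12.521791
  t * PV_t at t = 9.0000: 12.766843
  t * PV_t at t = 9.5000: 12.976516
  t * PV_t at t = 10.0000: 482.906551
Macaulay duration D = 648.219454 / 85.538731 = 7.578081
Modified duration = D / (1 + y/m) = 7.578081 / (1 + 0.038500) = 7.297141

Answer: Modified duration = 7.2971


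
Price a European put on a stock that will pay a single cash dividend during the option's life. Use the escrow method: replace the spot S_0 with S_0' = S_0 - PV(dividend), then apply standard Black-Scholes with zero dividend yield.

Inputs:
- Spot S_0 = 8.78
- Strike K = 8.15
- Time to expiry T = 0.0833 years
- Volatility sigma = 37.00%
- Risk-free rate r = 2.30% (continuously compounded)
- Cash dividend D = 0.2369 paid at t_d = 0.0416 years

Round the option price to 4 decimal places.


Answer: Price = 0.1874

Derivation:
PV(D) = D * exp(-r * t_d) = 0.2369 * 0.99904366 = 0.23667344
S_0' = S_0 - PV(D) = 8.7800 - 0.23667344 = 8.54332656
d1 = (ln(S_0'/K) + (r + sigma^2/2)*T) / (sigma*sqrt(T)) = 0.51269893
d2 = d1 - sigma*sqrt(T) = 0.40591049
exp(-rT) = 0.99808593
N(-d1) = 0.30408097; N(-d2) = 0.34240418
P = K * exp(-rT) * N(-d2) - S_0' * N(-d1) = 8.1500 * 0.99808593 * 0.34240418 - 8.54332656 * 0.30408097 = 0.1874


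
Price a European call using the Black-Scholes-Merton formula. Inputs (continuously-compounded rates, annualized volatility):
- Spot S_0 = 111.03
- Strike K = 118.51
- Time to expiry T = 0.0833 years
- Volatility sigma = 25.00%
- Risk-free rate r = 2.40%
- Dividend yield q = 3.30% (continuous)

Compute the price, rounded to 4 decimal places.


d1 = (ln(S/K) + (r - q + 0.5*sigma^2) * T) / (sigma * sqrt(T)) = -0.87788867
d2 = d1 - sigma * sqrt(T) = -0.95004302
exp(-rT) = 0.99800280; exp(-qT) = 0.99725487
C = S_0 * exp(-qT) * N(d1) - K * exp(-rT) * N(d2)
N(d1) = 0.19000207; N(d2) = 0.17104520
C = 111.0300 * 0.99725487 * 0.19000207 - 118.5100 * 0.99800280 * 0.17104520 = 0.8079

Answer: Price = 0.8079


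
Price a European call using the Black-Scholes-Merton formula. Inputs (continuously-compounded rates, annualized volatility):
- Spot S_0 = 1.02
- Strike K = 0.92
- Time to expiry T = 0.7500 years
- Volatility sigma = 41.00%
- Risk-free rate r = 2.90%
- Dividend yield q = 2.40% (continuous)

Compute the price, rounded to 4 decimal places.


Answer: Price = 0.1908

Derivation:
d1 = (ln(S/K) + (r - q + 0.5*sigma^2) * T) / (sigma * sqrt(T)) = 0.47869867
d2 = d1 - sigma * sqrt(T) = 0.12362826
exp(-rT) = 0.97848483; exp(-qT) = 0.98216103
C = S_0 * exp(-qT) * N(d1) - K * exp(-rT) * N(d2)
N(d1) = 0.68392349; N(d2) = 0.54919519
C = 1.0200 * 0.98216103 * 0.68392349 - 0.9200 * 0.97848483 * 0.54919519 = 0.1908


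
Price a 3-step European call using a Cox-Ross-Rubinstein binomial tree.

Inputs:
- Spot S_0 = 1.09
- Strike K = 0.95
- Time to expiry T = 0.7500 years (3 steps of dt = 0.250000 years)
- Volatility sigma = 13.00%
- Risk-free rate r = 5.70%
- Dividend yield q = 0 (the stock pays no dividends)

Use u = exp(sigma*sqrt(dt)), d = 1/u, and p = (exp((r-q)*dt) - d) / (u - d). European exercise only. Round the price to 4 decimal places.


dt = T/N = 0.250000
u = exp(sigma*sqrt(dt)) = 1.067159; d = 1/u = 0.937067
p = (exp((r-q)*dt) - d) / (u - d) = 0.594078
Discount per step: exp(-r*dt) = 0.985851
Stock lattice S(k, i) with i counting down-moves:
  k=0: S(0,0) = 1.0900
  k=1: S(1,0) = 1.1632; S(1,1) = 1.0214
  k=2: S(2,0) = 1.2413; S(2,1) = 1.0900; S(2,2) = 0.9571
  k=3: S(3,0) = 1.3247; S(3,1) = 1.1632; S(3,2) = 1.0214; S(3,3) = 0.8969
Terminal payoffs V(N, i) = max(S_T - K, 0):
  V(3,0) = 0.374689; V(3,1) = 0.213203; V(3,2) = 0.071404; V(3,3) = 0.000000
Backward induction: V(k, i) = exp(-r*dt) * [p * V(k+1, i) + (1-p) * V(k+1, i+1)].
  V(2,0) = exp(-r*dt) * [p*0.374689 + (1-p)*0.213203] = 0.304764
  V(2,1) = exp(-r*dt) * [p*0.213203 + (1-p)*0.071404] = 0.153442
  V(2,2) = exp(-r*dt) * [p*0.071404 + (1-p)*0.000000] = 0.041819
  V(1,0) = exp(-r*dt) * [p*0.304764 + (1-p)*0.153442] = 0.239896
  V(1,1) = exp(-r*dt) * [p*0.153442 + (1-p)*0.041819] = 0.106602
  V(0,0) = exp(-r*dt) * [p*0.239896 + (1-p)*0.106602] = 0.183160

Answer: Price = V(0,0) = 0.1832


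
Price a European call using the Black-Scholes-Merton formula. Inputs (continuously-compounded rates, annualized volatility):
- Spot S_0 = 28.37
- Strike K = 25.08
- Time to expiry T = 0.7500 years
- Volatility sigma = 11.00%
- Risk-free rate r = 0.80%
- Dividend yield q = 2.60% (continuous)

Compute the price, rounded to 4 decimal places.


Answer: Price = 3.0472

Derivation:
d1 = (ln(S/K) + (r - q + 0.5*sigma^2) * T) / (sigma * sqrt(T)) = 1.19982868
d2 = d1 - sigma * sqrt(T) = 1.10456589
exp(-rT) = 0.99401796; exp(-qT) = 0.98068890
C = S_0 * exp(-qT) * N(d1) - K * exp(-rT) * N(d2)
N(d1) = 0.88489706; N(d2) = 0.86532613
C = 28.3700 * 0.98068890 * 0.88489706 - 25.0800 * 0.99401796 * 0.86532613 = 3.0472


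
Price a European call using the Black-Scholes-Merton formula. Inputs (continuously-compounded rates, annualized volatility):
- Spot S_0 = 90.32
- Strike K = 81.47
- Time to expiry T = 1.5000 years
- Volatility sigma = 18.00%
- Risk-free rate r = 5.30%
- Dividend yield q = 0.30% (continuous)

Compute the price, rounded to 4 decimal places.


d1 = (ln(S/K) + (r - q + 0.5*sigma^2) * T) / (sigma * sqrt(T)) = 0.91821421
d2 = d1 - sigma * sqrt(T) = 0.69776013
exp(-rT) = 0.92357802; exp(-qT) = 0.99551011
C = S_0 * exp(-qT) * N(d1) - K * exp(-rT) * N(d2)
N(d1) = 0.82074663; N(d2) = 0.75733639
C = 90.3200 * 0.99551011 * 0.82074663 - 81.4700 * 0.92357802 * 0.75733639 = 16.8121

Answer: Price = 16.8121


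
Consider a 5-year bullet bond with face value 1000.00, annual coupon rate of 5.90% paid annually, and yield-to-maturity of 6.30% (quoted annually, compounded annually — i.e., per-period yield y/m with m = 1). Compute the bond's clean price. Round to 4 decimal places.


Coupon per period c = face * coupon_rate / m = 59.000000
Periods per year m = 1; per-period yield y/m = 0.063000
Number of cashflows N = 5
Cashflows (t years, CF_t, discount factor 1/(1+y/m)^(m*t), PV):
  t = 1.0000: CF_t = 59.000000, DF = 0.940734, PV = 55.503293
  t = 2.0000: CF_t = 59.000000, DF = 0.884980, PV = 52.213822
  t = 3.0000: CF_t = 59.000000, DF = 0.832531, PV = 49.119306
  t = 4.0000: CF_t = 59.000000, DF = 0.783190, PV = 46.208190
  t = 5.0000: CF_t = 1059.000000, DF = 0.736773, PV = 780.242562
Price P = sum_t PV_t = 983.287172

Answer: Price = 983.2872


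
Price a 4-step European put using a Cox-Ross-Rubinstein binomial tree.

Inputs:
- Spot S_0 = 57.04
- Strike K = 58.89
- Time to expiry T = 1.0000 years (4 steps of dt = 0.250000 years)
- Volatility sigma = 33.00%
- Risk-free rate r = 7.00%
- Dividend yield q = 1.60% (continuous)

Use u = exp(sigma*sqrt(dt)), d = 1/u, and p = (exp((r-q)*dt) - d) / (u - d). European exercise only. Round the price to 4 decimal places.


dt = T/N = 0.250000
u = exp(sigma*sqrt(dt)) = 1.179393; d = 1/u = 0.847894
p = (exp((r-q)*dt) - d) / (u - d) = 0.499844
Discount per step: exp(-r*dt) = 0.982652
Stock lattice S(k, i) with i counting down-moves:
  k=0: S(0,0) = 57.0400
  k=1: S(1,0) = 67.2726; S(1,1) = 48.3639
  k=2: S(2,0) = 79.3408; S(2,1) = 57.0400; S(2,2) = 41.0074
  k=3: S(3,0) = 93.5740; S(3,1) = 67.2726; S(3,2) = 48.3639; S(3,3) = 34.7699
  k=4: S(4,0) = 110.3606; S(4,1) = 79.3408; S(4,2) = 57.0400; S(4,3) = 41.0074; S(4,4) = 29.4812
Terminal payoffs V(N, i) = max(K - S_T, 0):
  V(4,0) = 0.000000; V(4,1) = 0.000000; V(4,2) = 1.850000; V(4,3) = 17.882590; V(4,4) = 29.408800
Backward induction: V(k, i) = exp(-r*dt) * [p * V(k+1, i) + (1-p) * V(k+1, i+1)].
  V(3,0) = exp(-r*dt) * [p*0.000000 + (1-p)*0.000000] = 0.000000
  V(3,1) = exp(-r*dt) * [p*0.000000 + (1-p)*1.850000] = 0.909238
  V(3,2) = exp(-r*dt) * [p*1.850000 + (1-p)*17.882590] = 9.697602
  V(3,3) = exp(-r*dt) * [p*17.882590 + (1-p)*29.408800] = 23.237268
  V(2,0) = exp(-r*dt) * [p*0.000000 + (1-p)*0.909238] = 0.446872
  V(2,1) = exp(-r*dt) * [p*0.909238 + (1-p)*9.697602] = 5.212769
  V(2,2) = exp(-r*dt) * [p*9.697602 + (1-p)*23.237268] = 16.183844
  V(1,0) = exp(-r*dt) * [p*0.446872 + (1-p)*5.212769] = 2.781462
  V(1,1) = exp(-r*dt) * [p*5.212769 + (1-p)*16.183844] = 10.514402
  V(0,0) = exp(-r*dt) * [p*2.781462 + (1-p)*10.514402] = 6.533794

Answer: Price = V(0,0) = 6.5338


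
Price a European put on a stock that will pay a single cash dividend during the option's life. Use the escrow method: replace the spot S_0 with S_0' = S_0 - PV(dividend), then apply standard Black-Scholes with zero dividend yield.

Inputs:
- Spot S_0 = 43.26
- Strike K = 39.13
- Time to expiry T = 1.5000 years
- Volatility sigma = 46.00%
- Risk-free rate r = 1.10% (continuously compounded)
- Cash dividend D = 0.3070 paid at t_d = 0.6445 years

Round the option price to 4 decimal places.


Answer: Price = 6.9665

Derivation:
PV(D) = D * exp(-r * t_d) = 0.3070 * 0.99293557 = 0.30483122
S_0' = S_0 - PV(D) = 43.2600 - 0.30483122 = 42.95516878
d1 = (ln(S_0'/K) + (r + sigma^2/2)*T) / (sigma*sqrt(T)) = 0.47652790
d2 = d1 - sigma*sqrt(T) = -0.08685474
exp(-rT) = 0.98363538
N(-d1) = 0.31684917; N(-d2) = 0.53460651
P = K * exp(-rT) * N(-d2) - S_0' * N(-d1) = 39.1300 * 0.98363538 * 0.53460651 - 42.95516878 * 0.31684917 = 6.9665


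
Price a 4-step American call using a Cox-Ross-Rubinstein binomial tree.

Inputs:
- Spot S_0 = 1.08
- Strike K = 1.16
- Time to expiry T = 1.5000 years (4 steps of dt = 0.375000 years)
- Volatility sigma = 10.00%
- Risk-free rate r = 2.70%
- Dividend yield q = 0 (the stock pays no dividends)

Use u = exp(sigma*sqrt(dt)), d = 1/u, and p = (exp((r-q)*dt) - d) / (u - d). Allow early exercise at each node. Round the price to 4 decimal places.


dt = T/N = 0.375000
u = exp(sigma*sqrt(dt)) = 1.063151; d = 1/u = 0.940600
p = (exp((r-q)*dt) - d) / (u - d) = 0.567734
Discount per step: exp(-r*dt) = 0.989926
Stock lattice S(k, i) with i counting down-moves:
  k=0: S(0,0) = 1.0800
  k=1: S(1,0) = 1.1482; S(1,1) = 1.0158
  k=2: S(2,0) = 1.2207; S(2,1) = 1.0800; S(2,2) = 0.9555
  k=3: S(3,0) = 1.2978; S(3,1) = 1.1482; S(3,2) = 1.0158; S(3,3) = 0.8987
  k=4: S(4,0) = 1.3798; S(4,1) = 1.2207; S(4,2) = 1.0800; S(4,3) = 0.9555; S(4,4) = 0.8454
Terminal payoffs V(N, i) = max(S_T - K, 0):
  V(4,0) = 0.219761; V(4,1) = 0.060714; V(4,2) = 0.000000; V(4,3) = 0.000000; V(4,4) = 0.000000
Backward induction: V(k, i) = exp(-r*dt) * [p * V(k+1, i) + (1-p) * V(k+1, i+1)]; then take max(V_cont, immediate exercise) for American.
  V(3,0) = exp(-r*dt) * [p*0.219761 + (1-p)*0.060714] = 0.149489; exercise = 0.137803; V(3,0) = max -> 0.149489
  V(3,1) = exp(-r*dt) * [p*0.060714 + (1-p)*0.000000] = 0.034122; exercise = 0.000000; V(3,1) = max -> 0.034122
  V(3,2) = exp(-r*dt) * [p*0.000000 + (1-p)*0.000000] = 0.000000; exercise = 0.000000; V(3,2) = max -> 0.000000
  V(3,3) = exp(-r*dt) * [p*0.000000 + (1-p)*0.000000] = 0.000000; exercise = 0.000000; V(3,3) = max -> 0.000000
  V(2,0) = exp(-r*dt) * [p*0.149489 + (1-p)*0.034122] = 0.098616; exercise = 0.060714; V(2,0) = max -> 0.098616
  V(2,1) = exp(-r*dt) * [p*0.034122 + (1-p)*0.000000] = 0.019177; exercise = 0.000000; V(2,1) = max -> 0.019177
  V(2,2) = exp(-r*dt) * [p*0.000000 + (1-p)*0.000000] = 0.000000; exercise = 0.000000; V(2,2) = max -> 0.000000
  V(1,0) = exp(-r*dt) * [p*0.098616 + (1-p)*0.019177] = 0.063630; exercise = 0.000000; V(1,0) = max -> 0.063630
  V(1,1) = exp(-r*dt) * [p*0.019177 + (1-p)*0.000000] = 0.010778; exercise = 0.000000; V(1,1) = max -> 0.010778
  V(0,0) = exp(-r*dt) * [p*0.063630 + (1-p)*0.010778] = 0.040373; exercise = 0.000000; V(0,0) = max -> 0.040373

Answer: Price = V(0,0) = 0.0404


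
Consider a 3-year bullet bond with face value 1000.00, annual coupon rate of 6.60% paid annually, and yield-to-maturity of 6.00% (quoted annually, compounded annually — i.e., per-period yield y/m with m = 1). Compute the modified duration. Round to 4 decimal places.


Coupon per period c = face * coupon_rate / m = 66.000000
Periods per year m = 1; per-period yield y/m = 0.060000
Number of cashflows N = 3
Cashflows (t years, CF_t, discount factor 1/(1+y/m)^(m*t), PV):
  t = 1.0000: CF_t = 66.000000, DF = 0.943396, PV = 62.264151
  t = 2.0000: CF_t = 66.000000, DF = 0.889996, PV = 58.739765
  t = 3.0000: CF_t = 1066.000000, DF = 0.839619, PV = 895.034156
Price P = sum_t PV_t = 1016.038072
First compute Macaulay numerator sum_t t * PV_t:
  t * PV_t at t = 1.0000: 62.264151
  t * PV_t at t = 2.0000: 117.479530
  t * PV_t at t = 3.0000: 2685.102467
Macaulay duration D = 2864.846148 / 1016.038072 = 2.819625
Modified duration = D / (1 + y/m) = 2.819625 / (1 + 0.060000) = 2.660023

Answer: Modified duration = 2.6600


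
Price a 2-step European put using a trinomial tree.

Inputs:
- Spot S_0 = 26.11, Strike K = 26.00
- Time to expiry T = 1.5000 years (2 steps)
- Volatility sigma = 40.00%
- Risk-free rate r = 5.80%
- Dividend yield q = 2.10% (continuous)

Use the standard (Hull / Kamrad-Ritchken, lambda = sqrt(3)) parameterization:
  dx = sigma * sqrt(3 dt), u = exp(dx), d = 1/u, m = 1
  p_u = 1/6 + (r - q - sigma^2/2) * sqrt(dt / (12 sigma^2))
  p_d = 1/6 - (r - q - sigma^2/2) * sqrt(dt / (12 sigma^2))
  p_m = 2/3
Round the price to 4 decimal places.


Answer: Price = V(0,0) = 3.3834

Derivation:
dt = T/N = 0.750000; dx = sigma*sqrt(3*dt) = 0.600000
u = exp(dx) = 1.822119; d = 1/u = 0.548812
p_u = 0.139792, p_m = 0.666667, p_d = 0.193542
Discount per step: exp(-r*dt) = 0.957433
Stock lattice S(k, j) with j the centered position index:
  k=0: S(0,+0) = 26.1100
  k=1: S(1,-1) = 14.3295; S(1,+0) = 26.1100; S(1,+1) = 47.5755
  k=2: S(2,-2) = 7.8642; S(2,-1) = 14.3295; S(2,+0) = 26.1100; S(2,+1) = 47.5755; S(2,+2) = 86.6883
Terminal payoffs V(N, j) = max(K - S_T, 0):
  V(2,-2) = 18.135819; V(2,-1) = 11.670528; V(2,+0) = 0.000000; V(2,+1) = 0.000000; V(2,+2) = 0.000000
Backward induction: V(k, j) = exp(-r*dt) * [p_u * V(k+1, j+1) + p_m * V(k+1, j) + p_d * V(k+1, j-1)]
  V(1,-1) = exp(-r*dt) * [p_u*0.000000 + p_m*11.670528 + p_d*18.135819] = 10.809786
  V(1,+0) = exp(-r*dt) * [p_u*0.000000 + p_m*0.000000 + p_d*11.670528] = 2.162585
  V(1,+1) = exp(-r*dt) * [p_u*0.000000 + p_m*0.000000 + p_d*0.000000] = 0.000000
  V(0,+0) = exp(-r*dt) * [p_u*0.000000 + p_m*2.162585 + p_d*10.809786] = 3.383440


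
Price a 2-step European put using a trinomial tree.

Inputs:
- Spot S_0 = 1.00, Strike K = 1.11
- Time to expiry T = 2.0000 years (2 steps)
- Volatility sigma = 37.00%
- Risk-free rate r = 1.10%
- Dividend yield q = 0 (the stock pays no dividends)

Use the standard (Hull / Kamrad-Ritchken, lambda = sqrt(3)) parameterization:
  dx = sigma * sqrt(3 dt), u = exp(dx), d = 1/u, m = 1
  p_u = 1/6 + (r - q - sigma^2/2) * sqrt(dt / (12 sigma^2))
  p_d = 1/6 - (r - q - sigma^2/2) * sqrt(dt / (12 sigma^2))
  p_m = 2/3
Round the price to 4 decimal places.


Answer: Price = V(0,0) = 0.2507

Derivation:
dt = T/N = 1.000000; dx = sigma*sqrt(3*dt) = 0.640859
u = exp(dx) = 1.898110; d = 1/u = 0.526840
p_u = 0.121844, p_m = 0.666667, p_d = 0.211489
Discount per step: exp(-r*dt) = 0.989060
Stock lattice S(k, j) with j the centered position index:
  k=0: S(0,+0) = 1.0000
  k=1: S(1,-1) = 0.5268; S(1,+0) = 1.0000; S(1,+1) = 1.8981
  k=2: S(2,-2) = 0.2776; S(2,-1) = 0.5268; S(2,+0) = 1.0000; S(2,+1) = 1.8981; S(2,+2) = 3.6028
Terminal payoffs V(N, j) = max(K - S_T, 0):
  V(2,-2) = 0.832440; V(2,-1) = 0.583160; V(2,+0) = 0.110000; V(2,+1) = 0.000000; V(2,+2) = 0.000000
Backward induction: V(k, j) = exp(-r*dt) * [p_u * V(k+1, j+1) + p_m * V(k+1, j) + p_d * V(k+1, j-1)]
  V(1,-1) = exp(-r*dt) * [p_u*0.110000 + p_m*0.583160 + p_d*0.832440] = 0.571903
  V(1,+0) = exp(-r*dt) * [p_u*0.000000 + p_m*0.110000 + p_d*0.583160] = 0.194514
  V(1,+1) = exp(-r*dt) * [p_u*0.000000 + p_m*0.000000 + p_d*0.110000] = 0.023009
  V(0,+0) = exp(-r*dt) * [p_u*0.023009 + p_m*0.194514 + p_d*0.571903] = 0.250658


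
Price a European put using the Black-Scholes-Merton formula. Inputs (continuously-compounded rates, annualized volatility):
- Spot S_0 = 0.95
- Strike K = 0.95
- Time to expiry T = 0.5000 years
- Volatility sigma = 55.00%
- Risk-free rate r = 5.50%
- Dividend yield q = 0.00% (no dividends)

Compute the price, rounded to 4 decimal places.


Answer: Price = 0.1320

Derivation:
d1 = (ln(S/K) + (r - q + 0.5*sigma^2) * T) / (sigma * sqrt(T)) = 0.26516504
d2 = d1 - sigma * sqrt(T) = -0.12374369
exp(-rT) = 0.97287468; exp(-qT) = 1.00000000
P = K * exp(-rT) * N(-d2) - S_0 * exp(-qT) * N(-d1)
N(-d1) = 0.39544116; N(-d2) = 0.54924089
P = 0.9500 * 0.97287468 * 0.54924089 - 0.9500 * 1.00000000 * 0.39544116 = 0.1320


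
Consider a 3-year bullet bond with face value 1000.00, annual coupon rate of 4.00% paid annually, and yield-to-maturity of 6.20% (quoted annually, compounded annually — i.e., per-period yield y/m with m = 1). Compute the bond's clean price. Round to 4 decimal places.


Coupon per period c = face * coupon_rate / m = 40.000000
Periods per year m = 1; per-period yield y/m = 0.062000
Number of cashflows N = 3
Cashflows (t years, CF_t, discount factor 1/(1+y/m)^(m*t), PV):
  t = 1.0000: CF_t = 40.000000, DF = 0.941620, PV = 37.664783
  t = 2.0000: CF_t = 40.000000, DF = 0.886647, PV = 35.465898
  t = 3.0000: CF_t = 1040.000000, DF = 0.834885, PV = 868.279983
Price P = sum_t PV_t = 941.410664

Answer: Price = 941.4107


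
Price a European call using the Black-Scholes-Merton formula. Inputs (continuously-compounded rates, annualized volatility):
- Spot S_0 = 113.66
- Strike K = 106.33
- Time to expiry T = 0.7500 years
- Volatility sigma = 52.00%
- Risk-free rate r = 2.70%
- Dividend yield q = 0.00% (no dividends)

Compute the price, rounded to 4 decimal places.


d1 = (ln(S/K) + (r - q + 0.5*sigma^2) * T) / (sigma * sqrt(T)) = 0.41816607
d2 = d1 - sigma * sqrt(T) = -0.03216714
exp(-rT) = 0.97995365; exp(-qT) = 1.00000000
C = S_0 * exp(-qT) * N(d1) - K * exp(-rT) * N(d2)
N(d1) = 0.66208715; N(d2) = 0.48716938
C = 113.6600 * 1.00000000 * 0.66208715 - 106.3300 * 0.97995365 * 0.48716938 = 24.4905

Answer: Price = 24.4905


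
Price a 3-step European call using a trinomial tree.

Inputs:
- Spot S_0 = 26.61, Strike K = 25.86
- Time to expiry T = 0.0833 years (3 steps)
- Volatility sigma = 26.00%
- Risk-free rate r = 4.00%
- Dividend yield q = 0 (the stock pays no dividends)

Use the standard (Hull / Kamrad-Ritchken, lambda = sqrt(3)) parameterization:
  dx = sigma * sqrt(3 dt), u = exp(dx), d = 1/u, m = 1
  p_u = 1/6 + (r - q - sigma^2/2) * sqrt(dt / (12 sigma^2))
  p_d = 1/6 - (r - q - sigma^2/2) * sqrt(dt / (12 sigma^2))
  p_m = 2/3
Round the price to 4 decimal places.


Answer: Price = V(0,0) = 1.2927

Derivation:
dt = T/N = 0.027767; dx = sigma*sqrt(3*dt) = 0.075041
u = exp(dx) = 1.077928; d = 1/u = 0.927706
p_u = 0.167814, p_m = 0.666667, p_d = 0.165520
Discount per step: exp(-r*dt) = 0.998890
Stock lattice S(k, j) with j the centered position index:
  k=0: S(0,+0) = 26.6100
  k=1: S(1,-1) = 24.6863; S(1,+0) = 26.6100; S(1,+1) = 28.6837
  k=2: S(2,-2) = 22.9016; S(2,-1) = 24.6863; S(2,+0) = 26.6100; S(2,+1) = 28.6837; S(2,+2) = 30.9189
  k=3: S(3,-3) = 21.2459; S(3,-2) = 22.9016; S(3,-1) = 24.6863; S(3,+0) = 26.6100; S(3,+1) = 28.6837; S(3,+2) = 30.9189; S(3,+3) = 33.3284
Terminal payoffs V(N, j) = max(S_T - K, 0):
  V(3,-3) = 0.000000; V(3,-2) = 0.000000; V(3,-1) = 0.000000; V(3,+0) = 0.750000; V(3,+1) = 2.823660; V(3,+2) = 5.058915; V(3,+3) = 7.468359
Backward induction: V(k, j) = exp(-r*dt) * [p_u * V(k+1, j+1) + p_m * V(k+1, j) + p_d * V(k+1, j-1)]
  V(2,-2) = exp(-r*dt) * [p_u*0.000000 + p_m*0.000000 + p_d*0.000000] = 0.000000
  V(2,-1) = exp(-r*dt) * [p_u*0.750000 + p_m*0.000000 + p_d*0.000000] = 0.125721
  V(2,+0) = exp(-r*dt) * [p_u*2.823660 + p_m*0.750000 + p_d*0.000000] = 0.972768
  V(2,+1) = exp(-r*dt) * [p_u*5.058915 + p_m*2.823660 + p_d*0.750000] = 2.852365
  V(2,+2) = exp(-r*dt) * [p_u*7.468359 + p_m*5.058915 + p_d*2.823660] = 5.087620
  V(1,-1) = exp(-r*dt) * [p_u*0.972768 + p_m*0.125721 + p_d*0.000000] = 0.246783
  V(1,+0) = exp(-r*dt) * [p_u*2.852365 + p_m*0.972768 + p_d*0.125721] = 1.146713
  V(1,+1) = exp(-r*dt) * [p_u*5.087620 + p_m*2.852365 + p_d*0.972768] = 2.913124
  V(0,+0) = exp(-r*dt) * [p_u*2.913124 + p_m*1.146713 + p_d*0.246783] = 1.292748


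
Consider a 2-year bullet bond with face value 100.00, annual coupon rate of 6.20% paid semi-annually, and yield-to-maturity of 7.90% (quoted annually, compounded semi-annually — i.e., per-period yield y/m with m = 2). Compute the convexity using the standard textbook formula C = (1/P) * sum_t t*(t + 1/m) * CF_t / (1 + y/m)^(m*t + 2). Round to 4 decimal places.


Coupon per period c = face * coupon_rate / m = 3.100000
Periods per year m = 2; per-period yield y/m = 0.039500
Number of cashflows N = 4
Cashflows (t years, CF_t, discount factor 1/(1+y/m)^(m*t), PV):
  t = 0.5000: CF_t = 3.100000, DF = 0.962001, PV = 2.982203
  t = 1.0000: CF_t = 3.100000, DF = 0.925446, PV = 2.868882
  t = 1.5000: CF_t = 3.100000, DF = 0.890280, PV = 2.759867
  t = 2.0000: CF_t = 103.100000, DF = 0.856450, PV = 88.299997
Price P = sum_t PV_t = 96.910950
Convexity numerator sum_t t*(t + 1/m) * CF_t / (1+y/m)^(m*t + 2):
  t = 0.5000: term = 1.379934
  t = 1.0000: term = 3.982493
  t = 1.5000: term = 7.662323
  t = 2.0000: term = 408.584331
Convexity = (1/P) * sum = 421.609081 / 96.910950 = 4.350479

Answer: Convexity = 4.3505


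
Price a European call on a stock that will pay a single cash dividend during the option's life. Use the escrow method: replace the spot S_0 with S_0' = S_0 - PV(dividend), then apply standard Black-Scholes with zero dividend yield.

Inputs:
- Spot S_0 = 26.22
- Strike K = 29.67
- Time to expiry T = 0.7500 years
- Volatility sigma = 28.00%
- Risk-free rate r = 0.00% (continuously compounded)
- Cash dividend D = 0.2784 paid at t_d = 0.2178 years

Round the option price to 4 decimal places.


PV(D) = D * exp(-r * t_d) = 0.2784 * 1.00000000 = 0.27840000
S_0' = S_0 - PV(D) = 26.2200 - 0.27840000 = 25.94160000
d1 = (ln(S_0'/K) + (r + sigma^2/2)*T) / (sigma*sqrt(T)) = -0.43255320
d2 = d1 - sigma*sqrt(T) = -0.67504031
exp(-rT) = 1.00000000
N(d1) = 0.33266970; N(d2) = 0.24982508
C = S_0' * N(d1) - K * exp(-rT) * N(d2) = 25.94160000 * 0.33266970 - 29.6700 * 1.00000000 * 0.24982508 = 1.2177

Answer: Price = 1.2177


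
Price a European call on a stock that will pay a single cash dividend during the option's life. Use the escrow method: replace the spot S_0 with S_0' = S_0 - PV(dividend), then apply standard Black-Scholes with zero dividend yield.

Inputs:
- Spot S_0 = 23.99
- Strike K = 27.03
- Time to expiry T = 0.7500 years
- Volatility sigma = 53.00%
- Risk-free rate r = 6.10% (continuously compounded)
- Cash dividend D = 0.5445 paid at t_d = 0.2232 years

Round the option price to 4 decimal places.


Answer: Price = 3.3839

Derivation:
PV(D) = D * exp(-r * t_d) = 0.5445 * 0.98647707 = 0.53713676
S_0' = S_0 - PV(D) = 23.9900 - 0.53713676 = 23.45286324
d1 = (ln(S_0'/K) + (r + sigma^2/2)*T) / (sigma*sqrt(T)) = 0.01989729
d2 = d1 - sigma*sqrt(T) = -0.43909617
exp(-rT) = 0.95528075
N(d1) = 0.50793735; N(d2) = 0.33029593
C = S_0' * N(d1) - K * exp(-rT) * N(d2) = 23.45286324 * 0.50793735 - 27.0300 * 0.95528075 * 0.33029593 = 3.3839


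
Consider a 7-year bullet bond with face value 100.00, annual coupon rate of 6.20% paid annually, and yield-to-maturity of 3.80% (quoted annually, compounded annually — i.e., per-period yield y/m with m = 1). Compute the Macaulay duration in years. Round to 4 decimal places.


Answer: Macaulay duration = 5.9691 years

Derivation:
Coupon per period c = face * coupon_rate / m = 6.200000
Periods per year m = 1; per-period yield y/m = 0.038000
Number of cashflows N = 7
Cashflows (t years, CF_t, discount factor 1/(1+y/m)^(m*t), PV):
  t = 1.0000: CF_t = 6.200000, DF = 0.963391, PV = 5.973025
  t = 2.0000: CF_t = 6.200000, DF = 0.928122, PV = 5.754359
  t = 3.0000: CF_t = 6.200000, DF = 0.894145, PV = 5.543699
  t = 4.0000: CF_t = 6.200000, DF = 0.861411, PV = 5.340750
  t = 5.0000: CF_t = 6.200000, DF = 0.829876, PV = 5.145232
  t = 6.0000: CF_t = 6.200000, DF = 0.799495, PV = 4.956870
  t = 7.0000: CF_t = 106.200000, DF = 0.770227, PV = 81.798067
Price P = sum_t PV_t = 114.512003
Macaulay numerator sum_t t * PV_t:
  t * PV_t at t = 1.0000: 5.973025
  t * PV_t at t = 2.0000: 11.508719
  t * PV_t at t = 3.0000: 16.631097
  t * PV_t at t = 4.0000: 21.363001
  t * PV_t at t = 5.0000: 25.726158
  t * PV_t at t = 6.0000: 29.741223
  t * PV_t at t = 7.0000: 572.586471
Macaulay duration D = (sum_t t * PV_t) / P = 683.529693 / 114.512003 = 5.969066


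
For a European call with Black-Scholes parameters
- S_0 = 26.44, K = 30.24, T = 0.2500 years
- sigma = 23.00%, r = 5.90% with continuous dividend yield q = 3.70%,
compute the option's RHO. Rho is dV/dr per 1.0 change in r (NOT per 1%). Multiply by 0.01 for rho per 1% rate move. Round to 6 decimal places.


Answer: Rho = 0.890338

Derivation:
d1 = -1.0623916202; d2 = -1.1773916202
phi(d1) = 0.2268930517; exp(-qT) = 0.9907926496; exp(-rT) = 0.9853582484
N(d2) = 0.1195196165
Rho = K*T*exp(-rT)*N(d2) = 30.2400 * 0.2500 * 0.9853582484 * 0.1195196165 = 0.890338


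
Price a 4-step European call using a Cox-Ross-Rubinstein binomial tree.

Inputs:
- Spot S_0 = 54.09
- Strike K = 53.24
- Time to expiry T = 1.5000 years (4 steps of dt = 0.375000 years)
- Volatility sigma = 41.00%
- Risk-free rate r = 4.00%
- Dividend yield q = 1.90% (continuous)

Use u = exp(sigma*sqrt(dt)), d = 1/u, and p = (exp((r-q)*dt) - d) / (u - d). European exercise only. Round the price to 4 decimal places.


dt = T/N = 0.375000
u = exp(sigma*sqrt(dt)) = 1.285404; d = 1/u = 0.777966
p = (exp((r-q)*dt) - d) / (u - d) = 0.453140
Discount per step: exp(-r*dt) = 0.985112
Stock lattice S(k, i) with i counting down-moves:
  k=0: S(0,0) = 54.0900
  k=1: S(1,0) = 69.5275; S(1,1) = 42.0802
  k=2: S(2,0) = 89.3709; S(2,1) = 54.0900; S(2,2) = 32.7369
  k=3: S(3,0) = 114.8776; S(3,1) = 69.5275; S(3,2) = 42.0802; S(3,3) = 25.4682
  k=4: S(4,0) = 147.6641; S(4,1) = 89.3709; S(4,2) = 54.0900; S(4,3) = 32.7369; S(4,4) = 19.8134
Terminal payoffs V(N, i) = max(S_T - K, 0):
  V(4,0) = 94.424103; V(4,1) = 36.130864; V(4,2) = 0.850000; V(4,3) = 0.000000; V(4,4) = 0.000000
Backward induction: V(k, i) = exp(-r*dt) * [p * V(k+1, i) + (1-p) * V(k+1, i+1)].
  V(3,0) = exp(-r*dt) * [p*94.424103 + (1-p)*36.130864] = 61.614670
  V(3,1) = exp(-r*dt) * [p*36.130864 + (1-p)*0.850000] = 16.586495
  V(3,2) = exp(-r*dt) * [p*0.850000 + (1-p)*0.000000] = 0.379434
  V(3,3) = exp(-r*dt) * [p*0.000000 + (1-p)*0.000000] = 0.000000
  V(2,0) = exp(-r*dt) * [p*61.614670 + (1-p)*16.586495] = 36.439840
  V(2,1) = exp(-r*dt) * [p*16.586495 + (1-p)*0.379434] = 7.608512
  V(2,2) = exp(-r*dt) * [p*0.379434 + (1-p)*0.000000] = 0.169377
  V(1,0) = exp(-r*dt) * [p*36.439840 + (1-p)*7.608512] = 20.365354
  V(1,1) = exp(-r*dt) * [p*7.608512 + (1-p)*0.169377] = 3.487637
  V(0,0) = exp(-r*dt) * [p*20.365354 + (1-p)*3.487637] = 10.969817

Answer: Price = V(0,0) = 10.9698


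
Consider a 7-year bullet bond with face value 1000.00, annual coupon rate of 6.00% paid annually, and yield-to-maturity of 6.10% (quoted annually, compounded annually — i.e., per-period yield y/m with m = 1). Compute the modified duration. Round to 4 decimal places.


Coupon per period c = face * coupon_rate / m = 60.000000
Periods per year m = 1; per-period yield y/m = 0.061000
Number of cashflows N = 7
Cashflows (t years, CF_t, discount factor 1/(1+y/m)^(m*t), PV):
  t = 1.0000: CF_t = 60.000000, DF = 0.942507, PV = 56.550424
  t = 2.0000: CF_t = 60.000000, DF = 0.888320, PV = 53.299174
  t = 3.0000: CF_t = 60.000000, DF = 0.837247, PV = 50.234849
  t = 4.0000: CF_t = 60.000000, DF = 0.789112, PV = 47.346700
  t = 5.0000: CF_t = 60.000000, DF = 0.743743, PV = 44.624599
  t = 6.0000: CF_t = 60.000000, DF = 0.700983, PV = 42.059000
  t = 7.0000: CF_t = 1060.000000, DF = 0.660682, PV = 700.322659
Price P = sum_t PV_t = 994.437406
First compute Macaulay numerator sum_t t * PV_t:
  t * PV_t at t = 1.0000: 56.550424
  t * PV_t at t = 2.0000: 106.598349
  t * PV_t at t = 3.0000: 150.704546
  t * PV_t at t = 4.0000: 189.386800
  t * PV_t at t = 5.0000: 223.122997
  t * PV_t at t = 6.0000: 252.354003
  t * PV_t at t = 7.0000: 4902.258610
Macaulay duration D = 5880.975729 / 994.437406 = 5.913872
Modified duration = D / (1 + y/m) = 5.913872 / (1 + 0.061000) = 5.573866

Answer: Modified duration = 5.5739


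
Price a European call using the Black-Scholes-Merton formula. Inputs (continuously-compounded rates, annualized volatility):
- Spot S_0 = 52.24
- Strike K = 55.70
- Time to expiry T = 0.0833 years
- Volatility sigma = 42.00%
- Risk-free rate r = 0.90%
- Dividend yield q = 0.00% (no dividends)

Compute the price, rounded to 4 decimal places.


Answer: Price = 1.2462

Derivation:
d1 = (ln(S/K) + (r - q + 0.5*sigma^2) * T) / (sigma * sqrt(T)) = -0.46226054
d2 = d1 - sigma * sqrt(T) = -0.58347985
exp(-rT) = 0.99925058; exp(-qT) = 1.00000000
C = S_0 * exp(-qT) * N(d1) - K * exp(-rT) * N(d2)
N(d1) = 0.32194725; N(d2) = 0.27978516
C = 52.2400 * 1.00000000 * 0.32194725 - 55.7000 * 0.99925058 * 0.27978516 = 1.2462


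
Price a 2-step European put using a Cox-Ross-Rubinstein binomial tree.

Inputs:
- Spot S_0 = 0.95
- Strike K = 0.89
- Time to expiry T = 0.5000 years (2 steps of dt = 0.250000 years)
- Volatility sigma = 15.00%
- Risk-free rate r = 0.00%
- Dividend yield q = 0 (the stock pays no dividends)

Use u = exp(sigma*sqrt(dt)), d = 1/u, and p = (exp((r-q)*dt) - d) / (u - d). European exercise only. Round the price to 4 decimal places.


Answer: Price = V(0,0) = 0.0195

Derivation:
dt = T/N = 0.250000
u = exp(sigma*sqrt(dt)) = 1.077884; d = 1/u = 0.927743
p = (exp((r-q)*dt) - d) / (u - d) = 0.481259
Discount per step: exp(-r*dt) = 1.000000
Stock lattice S(k, i) with i counting down-moves:
  k=0: S(0,0) = 0.9500
  k=1: S(1,0) = 1.0240; S(1,1) = 0.8814
  k=2: S(2,0) = 1.1037; S(2,1) = 0.9500; S(2,2) = 0.8177
Terminal payoffs V(N, i) = max(K - S_T, 0):
  V(2,0) = 0.000000; V(2,1) = 0.000000; V(2,2) = 0.072327
Backward induction: V(k, i) = exp(-r*dt) * [p * V(k+1, i) + (1-p) * V(k+1, i+1)].
  V(1,0) = exp(-r*dt) * [p*0.000000 + (1-p)*0.000000] = 0.000000
  V(1,1) = exp(-r*dt) * [p*0.000000 + (1-p)*0.072327] = 0.037519
  V(0,0) = exp(-r*dt) * [p*0.000000 + (1-p)*0.037519] = 0.019463


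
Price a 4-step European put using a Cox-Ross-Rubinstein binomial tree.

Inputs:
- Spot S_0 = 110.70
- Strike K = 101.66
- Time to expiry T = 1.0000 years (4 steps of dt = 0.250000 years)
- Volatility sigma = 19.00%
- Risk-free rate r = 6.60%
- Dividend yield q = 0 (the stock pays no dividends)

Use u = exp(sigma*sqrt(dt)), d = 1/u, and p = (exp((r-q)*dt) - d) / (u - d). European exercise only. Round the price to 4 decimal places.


dt = T/N = 0.250000
u = exp(sigma*sqrt(dt)) = 1.099659; d = 1/u = 0.909373
p = (exp((r-q)*dt) - d) / (u - d) = 0.563699
Discount per step: exp(-r*dt) = 0.983635
Stock lattice S(k, i) with i counting down-moves:
  k=0: S(0,0) = 110.7000
  k=1: S(1,0) = 121.7322; S(1,1) = 100.6676
  k=2: S(2,0) = 133.8639; S(2,1) = 110.7000; S(2,2) = 91.5444
  k=3: S(3,0) = 147.2047; S(3,1) = 121.7322; S(3,2) = 100.6676; S(3,3) = 83.2480
  k=4: S(4,0) = 161.8749; S(4,1) = 133.8639; S(4,2) = 110.7000; S(4,3) = 91.5444; S(4,4) = 75.7035
Terminal payoffs V(N, i) = max(K - S_T, 0):
  V(4,0) = 0.000000; V(4,1) = 0.000000; V(4,2) = 0.000000; V(4,3) = 10.115624; V(4,4) = 25.956542
Backward induction: V(k, i) = exp(-r*dt) * [p * V(k+1, i) + (1-p) * V(k+1, i+1)].
  V(3,0) = exp(-r*dt) * [p*0.000000 + (1-p)*0.000000] = 0.000000
  V(3,1) = exp(-r*dt) * [p*0.000000 + (1-p)*0.000000] = 0.000000
  V(3,2) = exp(-r*dt) * [p*0.000000 + (1-p)*10.115624] = 4.341234
  V(3,3) = exp(-r*dt) * [p*10.115624 + (1-p)*25.956542] = 16.748395
  V(2,0) = exp(-r*dt) * [p*0.000000 + (1-p)*0.000000] = 0.000000
  V(2,1) = exp(-r*dt) * [p*0.000000 + (1-p)*4.341234] = 1.863090
  V(2,2) = exp(-r*dt) * [p*4.341234 + (1-p)*16.748395] = 9.594865
  V(1,0) = exp(-r*dt) * [p*0.000000 + (1-p)*1.863090] = 0.799566
  V(1,1) = exp(-r*dt) * [p*1.863090 + (1-p)*9.594865] = 5.150780
  V(0,0) = exp(-r*dt) * [p*0.799566 + (1-p)*5.150780] = 2.653854

Answer: Price = V(0,0) = 2.6539
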